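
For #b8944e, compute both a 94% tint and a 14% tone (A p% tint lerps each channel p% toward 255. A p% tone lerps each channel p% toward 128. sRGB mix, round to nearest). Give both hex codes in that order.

#fbf9f4, #b09155

#b8944e is rgb(184, 148, 78).
94% tint:
  R: 184 + 0.94×(255−184) = 184 + 66.74 = 250.74 → 251
  G: 148 + 0.94×(255−148) = 148 + 100.58 = 248.58 → 249
  B: 78 + 0.94×(255−78) = 78 + 166.38 = 244.38 → 244
  → #fbf9f4
14% tone:
  R: 184 + 0.14×(128−184) = 184 − 7.84 = 176.16 → 176
  G: 148 + 0.14×(128−148) = 148 − 2.8 = 145.2 → 145
  B: 78 + 0.14×(128−78) = 78 + 7 = 85 → 85
  → #b09155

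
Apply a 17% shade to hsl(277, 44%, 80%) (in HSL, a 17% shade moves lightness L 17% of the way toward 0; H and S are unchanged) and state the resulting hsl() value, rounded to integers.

hsl(277, 44%, 66%)

L moves 17% from 80 toward 0: 80 − 13.6 = 66.4 → 66.
H and S are unchanged.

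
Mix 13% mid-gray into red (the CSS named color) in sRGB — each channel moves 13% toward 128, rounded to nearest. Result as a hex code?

#ee1111

CSS red is rgb(255, 0, 0).
A 13% tone moves each channel 13% toward 128:
  R: 255 − 16.51 = 238.49 → 238
  G: 0 + 0.13×(128−0) = 0 + 16.64 = 16.64 → 17
  B: 0 + 0.13×(128−0) = 0 + 16.64 = 16.64 → 17
rgb(238, 17, 17) = #ee1111.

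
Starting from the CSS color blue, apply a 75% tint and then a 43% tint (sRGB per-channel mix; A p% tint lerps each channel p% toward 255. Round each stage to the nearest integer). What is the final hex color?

CSS blue is rgb(0, 0, 255).
Per channel, c → c + 0.75(255 − c):
  R: 0 + 0.75×(255−0) = 0 + 191.25 = 191.25 → 191
  G: 0 + 0.75×(255−0) = 0 + 191.25 = 191.25 → 191
  B: 255 + 0.75×(255−255) = 255 + 0 = 255 → 255
After the tint: rgb(191, 191, 255) = #BFBFFF.
Lerp each channel 43% toward 255:
  R: 191 + 0.43×(255−191) = 191 + 27.52 = 218.52 → 219
  G: 191 + 0.43×(255−191) = 191 + 27.52 = 218.52 → 219
  B: 255 + 0.43×(255−255) = 255 + 0 = 255 → 255
rgb(219, 219, 255) = #DBDBFF.

#DBDBFF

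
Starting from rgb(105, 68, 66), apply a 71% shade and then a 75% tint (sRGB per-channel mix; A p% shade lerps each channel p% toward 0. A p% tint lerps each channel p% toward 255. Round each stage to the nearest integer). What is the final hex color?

#c7c4c4

Per channel, c → c + 0.71(0 − c):
  R: 105 + 0.71×(0−105) = 105 − 74.55 = 30.45 → 30
  G: 68 − 48.28 = 19.72 → 20
  B: 66 + 0.71×(0−66) = 66 − 46.86 = 19.14 → 19
After the shade: rgb(30, 20, 19) = #1e1413.
Per channel, c → c + 0.75(255 − c):
  R: 30 + 0.75×(255−30) = 30 + 168.75 = 198.75 → 199
  G: 20 + 0.75×(255−20) = 20 + 176.25 = 196.25 → 196
  B: 19 + 177 = 196 → 196
rgb(199, 196, 196) = #c7c4c4.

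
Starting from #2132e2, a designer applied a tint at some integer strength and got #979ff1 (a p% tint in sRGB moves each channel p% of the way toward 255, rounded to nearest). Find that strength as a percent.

53%

#2132e2 is rgb(33, 50, 226); #979ff1 is rgb(151, 159, 241).
On the R channel (widest range): 151 ≈ 33 + (p/100)(255 − 33), so p ≈ 100×(151 − 33)/(255 − 33) = 11800/222 = 53.15.
p = 53 reproduces all three channels after rounding.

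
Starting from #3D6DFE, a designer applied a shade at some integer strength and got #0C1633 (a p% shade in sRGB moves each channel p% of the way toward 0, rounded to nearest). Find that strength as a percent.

#3D6DFE is rgb(61, 109, 254); #0C1633 is rgb(12, 22, 51).
On the B channel (widest range): 51 ≈ 254 + (p/100)(0 − 254), so p ≈ 100×(51 − 254)/(0 − 254) = -20300/-254 = 79.92.
p = 80 reproduces all three channels after rounding.

80%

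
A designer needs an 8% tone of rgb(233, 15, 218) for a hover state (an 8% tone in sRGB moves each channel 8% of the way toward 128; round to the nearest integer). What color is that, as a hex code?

An 8% tone moves each channel 8% toward 128:
  R: 233 + 0.08×(128−233) = 233 − 8.4 = 224.6 → 225
  G: 15 + 0.08×(128−15) = 15 + 9.04 = 24.04 → 24
  B: 218 + 0.08×(128−218) = 218 − 7.2 = 210.8 → 211
rgb(225, 24, 211) = #E118D3.

#E118D3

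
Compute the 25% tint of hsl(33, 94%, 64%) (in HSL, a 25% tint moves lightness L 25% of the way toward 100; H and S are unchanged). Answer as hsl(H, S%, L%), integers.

hsl(33, 94%, 73%)

L moves 25% from 64 toward 100: 64 + 9 = 73 → 73.
H and S are unchanged.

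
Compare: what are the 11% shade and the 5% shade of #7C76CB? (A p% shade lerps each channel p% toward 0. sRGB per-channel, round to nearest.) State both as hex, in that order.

#6E69B5, #7670C1

#7C76CB is rgb(124, 118, 203).
11% shade:
  R: 124 + 0.11×(0−124) = 124 − 13.64 = 110.36 → 110
  G: 118 − 12.98 = 105.02 → 105
  B: 203 + 0.11×(0−203) = 203 − 22.33 = 180.67 → 181
  → #6E69B5
5% shade:
  R: 124 + 0.05×(0−124) = 124 − 6.2 = 117.8 → 118
  G: 118 + 0.05×(0−118) = 118 − 5.9 = 112.1 → 112
  B: 203 + 0.05×(0−203) = 203 − 10.15 = 192.85 → 193
  → #7670C1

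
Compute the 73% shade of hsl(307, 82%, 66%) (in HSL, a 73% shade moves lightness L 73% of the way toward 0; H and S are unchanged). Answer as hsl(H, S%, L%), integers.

L moves 73% from 66 toward 0: 66 − 48.18 = 17.82 → 18.
H and S are unchanged.

hsl(307, 82%, 18%)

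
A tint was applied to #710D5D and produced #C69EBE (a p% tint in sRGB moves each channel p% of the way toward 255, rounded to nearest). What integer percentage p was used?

60%

#710D5D is rgb(113, 13, 93); #C69EBE is rgb(198, 158, 190).
On the G channel (widest range): 158 ≈ 13 + (p/100)(255 − 13), so p ≈ 100×(158 − 13)/(255 − 13) = 14500/242 = 59.92.
p = 60 reproduces all three channels after rounding.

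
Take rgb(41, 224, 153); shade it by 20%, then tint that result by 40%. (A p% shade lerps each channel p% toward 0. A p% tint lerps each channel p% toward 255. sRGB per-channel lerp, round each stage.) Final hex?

#7AD1AF

Lerp each channel 20% toward 0:
  R: 41 + 0.2×(0−41) = 41 − 8.2 = 32.8 → 33
  G: 224 + 0.2×(0−224) = 224 − 44.8 = 179.2 → 179
  B: 153 + 0.2×(0−153) = 153 − 30.6 = 122.4 → 122
After the shade: rgb(33, 179, 122) = #21B37A.
Per channel, c → c + 0.4(255 − c):
  R: 33 + 88.8 = 121.8 → 122
  G: 179 + 30.4 = 209.4 → 209
  B: 122 + 53.2 = 175.2 → 175
rgb(122, 209, 175) = #7AD1AF.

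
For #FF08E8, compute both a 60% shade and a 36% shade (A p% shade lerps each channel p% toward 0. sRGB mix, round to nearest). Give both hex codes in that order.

#FF08E8 is rgb(255, 8, 232).
60% shade:
  R: 255 + 0.6×(0−255) = 255 − 153 = 102 → 102
  G: 8 + 0.6×(0−8) = 8 − 4.8 = 3.2 → 3
  B: 232 − 139.2 = 92.8 → 93
  → #66035D
36% shade:
  R: 255 + 0.36×(0−255) = 255 − 91.8 = 163.2 → 163
  G: 8 + 0.36×(0−8) = 8 − 2.88 = 5.12 → 5
  B: 232 − 83.52 = 148.48 → 148
  → #A30594

#66035D, #A30594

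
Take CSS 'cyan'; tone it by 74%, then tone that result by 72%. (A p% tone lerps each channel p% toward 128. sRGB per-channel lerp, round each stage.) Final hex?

#778989

CSS cyan is rgb(0, 255, 255).
A 74% tone moves each channel 74% toward 128:
  R: 0 + 94.72 = 94.72 → 95
  G: 255 − 93.98 = 161.02 → 161
  B: 255 + 0.74×(128−255) = 255 − 93.98 = 161.02 → 161
After the tone: rgb(95, 161, 161) = #5fa1a1.
Per channel, c → c + 0.72(128 − c):
  R: 95 + 23.76 = 118.76 → 119
  G: 161 + 0.72×(128−161) = 161 − 23.76 = 137.24 → 137
  B: 161 − 23.76 = 137.24 → 137
rgb(119, 137, 137) = #778989.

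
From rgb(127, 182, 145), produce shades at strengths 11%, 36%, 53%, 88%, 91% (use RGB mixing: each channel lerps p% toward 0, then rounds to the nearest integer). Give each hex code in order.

#71A281, #51745D, #3C5644, #0F1611, #0B100D

11%: (127 − 13.97 = 113.03→113, 182 − 20.02 = 161.98→162, 145 − 15.95 = 129.05→129) → #71A281
36%: (127 − 45.72 = 81.28→81, 182 − 65.52 = 116.48→116, 145 − 52.2 = 92.8→93) → #51745D
53%: (127 − 67.31 = 59.69→60, 182 − 96.46 = 85.54→86, 145 − 76.85 = 68.15→68) → #3C5644
88%: (127 − 111.76 = 15.24→15, 182 − 160.16 = 21.84→22, 145 − 127.6 = 17.4→17) → #0F1611
91%: (127 − 115.57 = 11.43→11, 182 − 165.62 = 16.38→16, 145 − 131.95 = 13.05→13) → #0B100D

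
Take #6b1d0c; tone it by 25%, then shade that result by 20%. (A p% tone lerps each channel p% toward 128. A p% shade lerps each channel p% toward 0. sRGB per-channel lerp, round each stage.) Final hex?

#5a2b21

#6b1d0c is rgb(107, 29, 12).
A 25% tone moves each channel 25% toward 128:
  R: 107 + 0.25×(128−107) = 107 + 5.25 = 112.25 → 112
  G: 29 + 0.25×(128−29) = 29 + 24.75 = 53.75 → 54
  B: 12 + 0.25×(128−12) = 12 + 29 = 41 → 41
After the tone: rgb(112, 54, 41) = #703629.
Lerp each channel 20% toward 0:
  R: 112 − 22.4 = 89.6 → 90
  G: 54 − 10.8 = 43.2 → 43
  B: 41 − 8.2 = 32.8 → 33
rgb(90, 43, 33) = #5a2b21.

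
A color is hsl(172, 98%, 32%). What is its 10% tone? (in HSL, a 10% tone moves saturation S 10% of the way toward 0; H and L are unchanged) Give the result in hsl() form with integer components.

hsl(172, 88%, 32%)

S moves 10% from 98 toward 0: 98 − 9.8 = 88.2 → 88.
H and L are unchanged.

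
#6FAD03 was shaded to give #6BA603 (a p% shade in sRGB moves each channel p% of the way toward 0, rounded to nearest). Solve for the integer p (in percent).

#6FAD03 is rgb(111, 173, 3); #6BA603 is rgb(107, 166, 3).
On the G channel (widest range): 166 ≈ 173 + (p/100)(0 − 173), so p ≈ 100×(166 − 173)/(0 − 173) = -700/-173 = 4.05.
p = 4 reproduces all three channels after rounding.

4%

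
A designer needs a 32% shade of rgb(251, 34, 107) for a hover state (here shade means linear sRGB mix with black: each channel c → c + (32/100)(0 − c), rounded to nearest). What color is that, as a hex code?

Lerp each channel 32% toward 0:
  R: 251 − 80.32 = 170.68 → 171
  G: 34 + 0.32×(0−34) = 34 − 10.88 = 23.12 → 23
  B: 107 − 34.24 = 72.76 → 73
rgb(171, 23, 73) = #AB1749.

#AB1749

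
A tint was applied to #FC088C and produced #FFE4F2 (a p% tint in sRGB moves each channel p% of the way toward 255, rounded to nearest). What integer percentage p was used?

89%

#FC088C is rgb(252, 8, 140); #FFE4F2 is rgb(255, 228, 242).
On the G channel (widest range): 228 ≈ 8 + (p/100)(255 − 8), so p ≈ 100×(228 − 8)/(255 − 8) = 22000/247 = 89.07.
p = 89 reproduces all three channels after rounding.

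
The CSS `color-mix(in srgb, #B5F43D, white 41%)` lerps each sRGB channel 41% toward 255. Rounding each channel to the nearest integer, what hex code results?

#D3F98D

#B5F43D is rgb(181, 244, 61).
Per channel, c → c + 0.41(255 − c):
  R: 181 + 0.41×(255−181) = 181 + 30.34 = 211.34 → 211
  G: 244 + 0.41×(255−244) = 244 + 4.51 = 248.51 → 249
  B: 61 + 79.54 = 140.54 → 141
rgb(211, 249, 141) = #D3F98D.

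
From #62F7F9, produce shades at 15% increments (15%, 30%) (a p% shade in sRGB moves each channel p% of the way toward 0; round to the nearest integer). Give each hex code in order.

#62F7F9 is rgb(98, 247, 249).
15%: (98 − 14.7 = 83.3→83, 247 − 37.05 = 209.95→210, 249 − 37.35 = 211.65→212) → #53D2D4
30%: (98 − 29.4 = 68.6→69, 247 − 74.1 = 172.9→173, 249 − 74.7 = 174.3→174) → #45ADAE

#53D2D4, #45ADAE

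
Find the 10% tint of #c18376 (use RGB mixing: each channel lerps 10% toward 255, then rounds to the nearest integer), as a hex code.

#c18376 is rgb(193, 131, 118).
Per channel, c → c + 0.1(255 − c):
  R: 193 + 0.1×(255−193) = 193 + 6.2 = 199.2 → 199
  G: 131 + 0.1×(255−131) = 131 + 12.4 = 143.4 → 143
  B: 118 + 0.1×(255−118) = 118 + 13.7 = 131.7 → 132
rgb(199, 143, 132) = #c78f84.

#c78f84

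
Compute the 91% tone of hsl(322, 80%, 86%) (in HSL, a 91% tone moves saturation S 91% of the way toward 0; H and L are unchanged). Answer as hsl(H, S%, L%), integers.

hsl(322, 7%, 86%)

S moves 91% from 80 toward 0: 80 − 72.8 = 7.2 → 7.
H and L are unchanged.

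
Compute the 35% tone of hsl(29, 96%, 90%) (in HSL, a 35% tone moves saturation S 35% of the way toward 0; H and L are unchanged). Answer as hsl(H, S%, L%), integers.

hsl(29, 62%, 90%)

S moves 35% from 96 toward 0: 96 − 33.6 = 62.4 → 62.
H and L are unchanged.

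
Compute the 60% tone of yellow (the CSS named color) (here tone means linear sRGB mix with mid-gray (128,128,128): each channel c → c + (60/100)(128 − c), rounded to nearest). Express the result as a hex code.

#b3b34d

CSS yellow is rgb(255, 255, 0).
Lerp each channel 60% toward 128:
  R: 255 − 76.2 = 178.8 → 179
  G: 255 + 0.6×(128−255) = 255 − 76.2 = 178.8 → 179
  B: 0 + 76.8 = 76.8 → 77
rgb(179, 179, 77) = #b3b34d.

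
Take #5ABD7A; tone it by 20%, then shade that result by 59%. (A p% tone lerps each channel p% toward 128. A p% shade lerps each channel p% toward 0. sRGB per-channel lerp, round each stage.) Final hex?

#5ABD7A is rgb(90, 189, 122).
Per channel, c → c + 0.2(128 − c):
  R: 90 + 0.2×(128−90) = 90 + 7.6 = 97.6 → 98
  G: 189 + 0.2×(128−189) = 189 − 12.2 = 176.8 → 177
  B: 122 + 1.2 = 123.2 → 123
After the tone: rgb(98, 177, 123) = #62B17B.
Lerp each channel 59% toward 0:
  R: 98 − 57.82 = 40.18 → 40
  G: 177 − 104.43 = 72.57 → 73
  B: 123 + 0.59×(0−123) = 123 − 72.57 = 50.43 → 50
rgb(40, 73, 50) = #284932.

#284932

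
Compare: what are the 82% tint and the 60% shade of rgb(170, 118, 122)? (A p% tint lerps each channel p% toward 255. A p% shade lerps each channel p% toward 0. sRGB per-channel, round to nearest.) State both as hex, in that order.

#f0e6e7, #442f31

82% tint:
  R: 170 + 69.7 = 239.7 → 240
  G: 118 + 0.82×(255−118) = 118 + 112.34 = 230.34 → 230
  B: 122 + 109.06 = 231.06 → 231
  → #f0e6e7
60% shade:
  R: 170 + 0.6×(0−170) = 170 − 102 = 68 → 68
  G: 118 − 70.8 = 47.2 → 47
  B: 122 − 73.2 = 48.8 → 49
  → #442f31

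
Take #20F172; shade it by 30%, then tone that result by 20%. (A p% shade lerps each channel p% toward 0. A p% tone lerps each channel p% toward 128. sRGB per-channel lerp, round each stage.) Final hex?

#2BA15A

#20F172 is rgb(32, 241, 114).
Per channel, c → c + 0.3(0 − c):
  R: 32 + 0.3×(0−32) = 32 − 9.6 = 22.4 → 22
  G: 241 − 72.3 = 168.7 → 169
  B: 114 − 34.2 = 79.8 → 80
After the shade: rgb(22, 169, 80) = #16A950.
Per channel, c → c + 0.2(128 − c):
  R: 22 + 0.2×(128−22) = 22 + 21.2 = 43.2 → 43
  G: 169 − 8.2 = 160.8 → 161
  B: 80 + 0.2×(128−80) = 80 + 9.6 = 89.6 → 90
rgb(43, 161, 90) = #2BA15A.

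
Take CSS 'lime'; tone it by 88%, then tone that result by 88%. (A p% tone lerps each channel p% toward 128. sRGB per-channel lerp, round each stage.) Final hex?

#7e827e

CSS lime is rgb(0, 255, 0).
Per channel, c → c + 0.88(128 − c):
  R: 0 + 0.88×(128−0) = 0 + 112.64 = 112.64 → 113
  G: 255 − 111.76 = 143.24 → 143
  B: 0 + 112.64 = 112.64 → 113
After the tone: rgb(113, 143, 113) = #718f71.
Per channel, c → c + 0.88(128 − c):
  R: 113 + 13.2 = 126.2 → 126
  G: 143 + 0.88×(128−143) = 143 − 13.2 = 129.8 → 130
  B: 113 + 13.2 = 126.2 → 126
rgb(126, 130, 126) = #7e827e.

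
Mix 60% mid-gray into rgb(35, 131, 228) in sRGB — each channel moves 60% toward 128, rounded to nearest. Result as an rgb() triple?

Per channel, c → c + 0.6(128 − c):
  R: 35 + 0.6×(128−35) = 35 + 55.8 = 90.8 → 91
  G: 131 + 0.6×(128−131) = 131 − 1.8 = 129.2 → 129
  B: 228 − 60 = 168 → 168

rgb(91, 129, 168)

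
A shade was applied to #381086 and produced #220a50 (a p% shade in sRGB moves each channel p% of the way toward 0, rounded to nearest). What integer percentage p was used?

40%

#381086 is rgb(56, 16, 134); #220a50 is rgb(34, 10, 80).
On the B channel (widest range): 80 ≈ 134 + (p/100)(0 − 134), so p ≈ 100×(80 − 134)/(0 − 134) = -5400/-134 = 40.30.
p = 40 reproduces all three channels after rounding.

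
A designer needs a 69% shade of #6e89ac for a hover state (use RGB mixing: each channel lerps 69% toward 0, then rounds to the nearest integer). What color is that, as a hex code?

#6e89ac is rgb(110, 137, 172).
Lerp each channel 69% toward 0:
  R: 110 + 0.69×(0−110) = 110 − 75.9 = 34.1 → 34
  G: 137 − 94.53 = 42.47 → 42
  B: 172 − 118.68 = 53.32 → 53
rgb(34, 42, 53) = #222a35.

#222a35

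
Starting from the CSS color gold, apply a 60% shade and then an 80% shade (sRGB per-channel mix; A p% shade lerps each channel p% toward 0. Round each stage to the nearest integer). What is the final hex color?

CSS gold is rgb(255, 215, 0).
A 60% shade moves each channel 60% toward 0:
  R: 255 + 0.6×(0−255) = 255 − 153 = 102 → 102
  G: 215 − 129 = 86 → 86
  B: 0 + 0.6×(0−0) = 0 + 0 = 0 → 0
After the shade: rgb(102, 86, 0) = #665600.
Lerp each channel 80% toward 0:
  R: 102 + 0.8×(0−102) = 102 − 81.6 = 20.4 → 20
  G: 86 + 0.8×(0−86) = 86 − 68.8 = 17.2 → 17
  B: 0 + 0.8×(0−0) = 0 + 0 = 0 → 0
rgb(20, 17, 0) = #141100.

#141100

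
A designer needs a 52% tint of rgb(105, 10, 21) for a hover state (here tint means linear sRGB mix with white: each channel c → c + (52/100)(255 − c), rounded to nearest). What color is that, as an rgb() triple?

rgb(183, 137, 143)

A 52% tint moves each channel 52% toward 255:
  R: 105 + 0.52×(255−105) = 105 + 78 = 183 → 183
  G: 10 + 127.4 = 137.4 → 137
  B: 21 + 121.68 = 142.68 → 143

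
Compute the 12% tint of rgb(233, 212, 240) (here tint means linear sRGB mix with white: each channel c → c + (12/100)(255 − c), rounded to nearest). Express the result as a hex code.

Lerp each channel 12% toward 255:
  R: 233 + 0.12×(255−233) = 233 + 2.64 = 235.64 → 236
  G: 212 + 5.16 = 217.16 → 217
  B: 240 + 1.8 = 241.8 → 242
rgb(236, 217, 242) = #ecd9f2.

#ecd9f2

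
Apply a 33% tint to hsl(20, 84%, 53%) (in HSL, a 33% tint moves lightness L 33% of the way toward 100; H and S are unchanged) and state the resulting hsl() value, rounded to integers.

L moves 33% from 53 toward 100: 53 + 15.51 = 68.51 → 69.
H and S are unchanged.

hsl(20, 84%, 69%)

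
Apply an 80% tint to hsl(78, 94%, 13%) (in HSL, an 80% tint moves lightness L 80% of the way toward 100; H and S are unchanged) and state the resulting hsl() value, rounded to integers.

hsl(78, 94%, 83%)

L moves 80% from 13 toward 100: 13 + 69.6 = 82.6 → 83.
H and S are unchanged.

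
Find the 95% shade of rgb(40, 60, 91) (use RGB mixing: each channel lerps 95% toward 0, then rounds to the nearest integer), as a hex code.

#020305

A 95% shade moves each channel 95% toward 0:
  R: 40 + 0.95×(0−40) = 40 − 38 = 2 → 2
  G: 60 − 57 = 3 → 3
  B: 91 + 0.95×(0−91) = 91 − 86.45 = 4.55 → 5
rgb(2, 3, 5) = #020305.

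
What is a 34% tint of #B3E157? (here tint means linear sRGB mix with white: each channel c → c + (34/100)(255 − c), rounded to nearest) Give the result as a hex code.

#B3E157 is rgb(179, 225, 87).
Lerp each channel 34% toward 255:
  R: 179 + 0.34×(255−179) = 179 + 25.84 = 204.84 → 205
  G: 225 + 10.2 = 235.2 → 235
  B: 87 + 57.12 = 144.12 → 144
rgb(205, 235, 144) = #CDEB90.

#CDEB90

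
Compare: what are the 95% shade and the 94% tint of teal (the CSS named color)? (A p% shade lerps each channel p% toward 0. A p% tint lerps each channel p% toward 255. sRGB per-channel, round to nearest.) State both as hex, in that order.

CSS teal is rgb(0, 128, 128).
95% shade:
  R: 0 + 0 = 0 → 0
  G: 128 − 121.6 = 6.4 → 6
  B: 128 − 121.6 = 6.4 → 6
  → #000606
94% tint:
  R: 0 + 0.94×(255−0) = 0 + 239.7 = 239.7 → 240
  G: 128 + 0.94×(255−128) = 128 + 119.38 = 247.38 → 247
  B: 128 + 119.38 = 247.38 → 247
  → #f0f7f7

#000606, #f0f7f7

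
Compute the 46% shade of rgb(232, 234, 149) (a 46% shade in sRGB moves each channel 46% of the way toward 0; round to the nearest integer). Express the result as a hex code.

#7D7E50

Per channel, c → c + 0.46(0 − c):
  R: 232 − 106.72 = 125.28 → 125
  G: 234 − 107.64 = 126.36 → 126
  B: 149 + 0.46×(0−149) = 149 − 68.54 = 80.46 → 80
rgb(125, 126, 80) = #7D7E50.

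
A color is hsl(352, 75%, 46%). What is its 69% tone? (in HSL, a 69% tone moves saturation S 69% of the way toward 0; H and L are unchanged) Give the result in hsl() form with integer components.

S moves 69% from 75 toward 0: 75 − 51.75 = 23.25 → 23.
H and L are unchanged.

hsl(352, 23%, 46%)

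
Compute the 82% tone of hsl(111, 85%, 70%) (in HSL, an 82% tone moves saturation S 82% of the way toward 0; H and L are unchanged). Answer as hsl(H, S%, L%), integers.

S moves 82% from 85 toward 0: 85 − 69.7 = 15.3 → 15.
H and L are unchanged.

hsl(111, 15%, 70%)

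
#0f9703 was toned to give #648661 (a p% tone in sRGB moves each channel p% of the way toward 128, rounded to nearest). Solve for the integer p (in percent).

75%

#0f9703 is rgb(15, 151, 3); #648661 is rgb(100, 134, 97).
On the B channel (widest range): 97 ≈ 3 + (p/100)(128 − 3), so p ≈ 100×(97 − 3)/(128 − 3) = 9400/125 = 75.20.
p = 75 reproduces all three channels after rounding.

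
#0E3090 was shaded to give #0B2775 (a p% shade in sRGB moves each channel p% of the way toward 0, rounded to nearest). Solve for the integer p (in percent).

19%

#0E3090 is rgb(14, 48, 144); #0B2775 is rgb(11, 39, 117).
On the B channel (widest range): 117 ≈ 144 + (p/100)(0 − 144), so p ≈ 100×(117 − 144)/(0 − 144) = -2700/-144 = 18.75.
p = 19 reproduces all three channels after rounding.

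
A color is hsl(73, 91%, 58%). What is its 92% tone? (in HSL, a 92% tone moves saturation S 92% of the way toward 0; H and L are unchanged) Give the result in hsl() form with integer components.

hsl(73, 7%, 58%)

S moves 92% from 91 toward 0: 91 − 83.72 = 7.28 → 7.
H and L are unchanged.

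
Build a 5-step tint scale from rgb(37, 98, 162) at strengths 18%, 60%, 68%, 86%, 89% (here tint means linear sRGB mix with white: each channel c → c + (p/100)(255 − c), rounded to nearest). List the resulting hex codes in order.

18%: (37 + 39.24 = 76.24→76, 98 + 28.26 = 126.26→126, 162 + 16.74 = 178.74→179) → #4C7EB3
60%: (37 + 130.8 = 167.8→168, 98 + 94.2 = 192.2→192, 162 + 55.8 = 217.8→218) → #A8C0DA
68%: (37 + 148.24 = 185.24→185, 98 + 106.76 = 204.76→205, 162 + 63.24 = 225.24→225) → #B9CDE1
86%: (37 + 187.48 = 224.48→224, 98 + 135.02 = 233.02→233, 162 + 79.98 = 241.98→242) → #E0E9F2
89%: (37 + 194.02 = 231.02→231, 98 + 139.73 = 237.73→238, 162 + 82.77 = 244.77→245) → #E7EEF5

#4C7EB3, #A8C0DA, #B9CDE1, #E0E9F2, #E7EEF5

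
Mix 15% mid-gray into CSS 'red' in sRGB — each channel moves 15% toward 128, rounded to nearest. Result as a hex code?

#EC1313

CSS red is rgb(255, 0, 0).
Per channel, c → c + 0.15(128 − c):
  R: 255 − 19.05 = 235.95 → 236
  G: 0 + 19.2 = 19.2 → 19
  B: 0 + 0.15×(128−0) = 0 + 19.2 = 19.2 → 19
rgb(236, 19, 19) = #EC1313.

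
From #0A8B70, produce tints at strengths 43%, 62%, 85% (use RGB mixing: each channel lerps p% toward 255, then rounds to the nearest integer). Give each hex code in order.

#0A8B70 is rgb(10, 139, 112).
43%: (10 + 105.35 = 115.35→115, 139 + 49.88 = 188.88→189, 112 + 61.49 = 173.49→173) → #73BDAD
62%: (10 + 151.9 = 161.9→162, 139 + 71.92 = 210.92→211, 112 + 88.66 = 200.66→201) → #A2D3C9
85%: (10 + 208.25 = 218.25→218, 139 + 98.6 = 237.6→238, 112 + 121.55 = 233.55→234) → #DAEEEA

#73BDAD, #A2D3C9, #DAEEEA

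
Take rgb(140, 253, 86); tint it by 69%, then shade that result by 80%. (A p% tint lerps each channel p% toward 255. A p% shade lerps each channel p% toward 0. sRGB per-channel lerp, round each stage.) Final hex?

A 69% tint moves each channel 69% toward 255:
  R: 140 + 0.69×(255−140) = 140 + 79.35 = 219.35 → 219
  G: 253 + 1.38 = 254.38 → 254
  B: 86 + 0.69×(255−86) = 86 + 116.61 = 202.61 → 203
After the tint: rgb(219, 254, 203) = #DBFECB.
An 80% shade moves each channel 80% toward 0:
  R: 219 + 0.8×(0−219) = 219 − 175.2 = 43.8 → 44
  G: 254 − 203.2 = 50.8 → 51
  B: 203 + 0.8×(0−203) = 203 − 162.4 = 40.6 → 41
rgb(44, 51, 41) = #2C3329.

#2C3329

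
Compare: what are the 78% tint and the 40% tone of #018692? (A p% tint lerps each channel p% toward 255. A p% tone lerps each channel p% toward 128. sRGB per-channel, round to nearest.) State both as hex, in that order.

#C7E4E7, #34848B

#018692 is rgb(1, 134, 146).
78% tint:
  R: 1 + 0.78×(255−1) = 1 + 198.12 = 199.12 → 199
  G: 134 + 0.78×(255−134) = 134 + 94.38 = 228.38 → 228
  B: 146 + 85.02 = 231.02 → 231
  → #C7E4E7
40% tone:
  R: 1 + 50.8 = 51.8 → 52
  G: 134 + 0.4×(128−134) = 134 − 2.4 = 131.6 → 132
  B: 146 + 0.4×(128−146) = 146 − 7.2 = 138.8 → 139
  → #34848B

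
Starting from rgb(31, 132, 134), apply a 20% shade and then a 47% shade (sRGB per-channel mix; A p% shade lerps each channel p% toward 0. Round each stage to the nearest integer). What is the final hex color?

Per channel, c → c + 0.2(0 − c):
  R: 31 − 6.2 = 24.8 → 25
  G: 132 − 26.4 = 105.6 → 106
  B: 134 + 0.2×(0−134) = 134 − 26.8 = 107.2 → 107
After the shade: rgb(25, 106, 107) = #196a6b.
A 47% shade moves each channel 47% toward 0:
  R: 25 + 0.47×(0−25) = 25 − 11.75 = 13.25 → 13
  G: 106 + 0.47×(0−106) = 106 − 49.82 = 56.18 → 56
  B: 107 − 50.29 = 56.71 → 57
rgb(13, 56, 57) = #0d3839.

#0d3839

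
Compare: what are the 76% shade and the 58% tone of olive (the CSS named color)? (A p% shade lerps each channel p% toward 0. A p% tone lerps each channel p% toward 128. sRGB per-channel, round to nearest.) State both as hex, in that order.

CSS olive is rgb(128, 128, 0).
76% shade:
  R: 128 + 0.76×(0−128) = 128 − 97.28 = 30.72 → 31
  G: 128 − 97.28 = 30.72 → 31
  B: 0 + 0 = 0 → 0
  → #1f1f00
58% tone:
  R: 128 + 0.58×(128−128) = 128 + 0 = 128 → 128
  G: 128 + 0.58×(128−128) = 128 + 0 = 128 → 128
  B: 0 + 0.58×(128−0) = 0 + 74.24 = 74.24 → 74
  → #80804a

#1f1f00, #80804a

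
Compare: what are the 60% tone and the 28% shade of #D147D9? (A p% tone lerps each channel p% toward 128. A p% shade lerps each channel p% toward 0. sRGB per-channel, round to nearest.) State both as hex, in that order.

#A069A4, #96339C

#D147D9 is rgb(209, 71, 217).
60% tone:
  R: 209 + 0.6×(128−209) = 209 − 48.6 = 160.4 → 160
  G: 71 + 0.6×(128−71) = 71 + 34.2 = 105.2 → 105
  B: 217 − 53.4 = 163.6 → 164
  → #A069A4
28% shade:
  R: 209 − 58.52 = 150.48 → 150
  G: 71 − 19.88 = 51.12 → 51
  B: 217 + 0.28×(0−217) = 217 − 60.76 = 156.24 → 156
  → #96339C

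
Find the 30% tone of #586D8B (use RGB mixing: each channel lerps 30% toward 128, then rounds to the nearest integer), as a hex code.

#647388

#586D8B is rgb(88, 109, 139).
Per channel, c → c + 0.3(128 − c):
  R: 88 + 0.3×(128−88) = 88 + 12 = 100 → 100
  G: 109 + 0.3×(128−109) = 109 + 5.7 = 114.7 → 115
  B: 139 − 3.3 = 135.7 → 136
rgb(100, 115, 136) = #647388.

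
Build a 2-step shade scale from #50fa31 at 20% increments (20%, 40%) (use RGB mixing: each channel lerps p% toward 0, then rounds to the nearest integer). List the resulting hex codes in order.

#50fa31 is rgb(80, 250, 49).
20%: (80 − 16 = 64→64, 250 − 50 = 200→200, 49 − 9.8 = 39.2→39) → #40c827
40%: (80 − 32 = 48→48, 250 − 100 = 150→150, 49 − 19.6 = 29.4→29) → #30961d

#40c827, #30961d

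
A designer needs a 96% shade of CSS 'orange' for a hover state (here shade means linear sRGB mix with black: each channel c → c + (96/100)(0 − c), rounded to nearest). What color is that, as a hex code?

#0A0700

CSS orange is rgb(255, 165, 0).
Per channel, c → c + 0.96(0 − c):
  R: 255 + 0.96×(0−255) = 255 − 244.8 = 10.2 → 10
  G: 165 − 158.4 = 6.6 → 7
  B: 0 + 0 = 0 → 0
rgb(10, 7, 0) = #0A0700.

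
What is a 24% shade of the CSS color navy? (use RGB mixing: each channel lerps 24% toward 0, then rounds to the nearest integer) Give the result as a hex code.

CSS navy is rgb(0, 0, 128).
Per channel, c → c + 0.24(0 − c):
  R: 0 + 0 = 0 → 0
  G: 0 + 0.24×(0−0) = 0 + 0 = 0 → 0
  B: 128 + 0.24×(0−128) = 128 − 30.72 = 97.28 → 97
rgb(0, 0, 97) = #000061.

#000061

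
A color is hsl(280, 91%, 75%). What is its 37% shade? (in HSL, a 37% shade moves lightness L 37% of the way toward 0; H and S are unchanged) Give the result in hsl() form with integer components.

hsl(280, 91%, 47%)

L moves 37% from 75 toward 0: 75 − 27.75 = 47.25 → 47.
H and S are unchanged.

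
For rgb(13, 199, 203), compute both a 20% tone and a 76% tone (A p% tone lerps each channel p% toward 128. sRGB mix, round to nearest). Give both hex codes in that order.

#24B9BC, #649192

20% tone:
  R: 13 + 23 = 36 → 36
  G: 199 − 14.2 = 184.8 → 185
  B: 203 + 0.2×(128−203) = 203 − 15 = 188 → 188
  → #24B9BC
76% tone:
  R: 13 + 0.76×(128−13) = 13 + 87.4 = 100.4 → 100
  G: 199 + 0.76×(128−199) = 199 − 53.96 = 145.04 → 145
  B: 203 − 57 = 146 → 146
  → #649192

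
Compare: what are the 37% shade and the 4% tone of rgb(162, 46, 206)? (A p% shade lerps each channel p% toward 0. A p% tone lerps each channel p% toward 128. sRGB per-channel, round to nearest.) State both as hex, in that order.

37% shade:
  R: 162 − 59.94 = 102.06 → 102
  G: 46 − 17.02 = 28.98 → 29
  B: 206 − 76.22 = 129.78 → 130
  → #661d82
4% tone:
  R: 162 − 1.36 = 160.64 → 161
  G: 46 + 3.28 = 49.28 → 49
  B: 206 + 0.04×(128−206) = 206 − 3.12 = 202.88 → 203
  → #a131cb

#661d82, #a131cb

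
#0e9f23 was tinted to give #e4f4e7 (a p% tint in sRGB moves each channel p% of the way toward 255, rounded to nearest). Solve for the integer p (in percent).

89%

#0e9f23 is rgb(14, 159, 35); #e4f4e7 is rgb(228, 244, 231).
On the R channel (widest range): 228 ≈ 14 + (p/100)(255 − 14), so p ≈ 100×(228 − 14)/(255 − 14) = 21400/241 = 88.80.
p = 89 reproduces all three channels after rounding.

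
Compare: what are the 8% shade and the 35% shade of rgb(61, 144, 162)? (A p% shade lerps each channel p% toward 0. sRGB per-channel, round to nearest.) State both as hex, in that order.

#388495, #285E69

8% shade:
  R: 61 − 4.88 = 56.12 → 56
  G: 144 + 0.08×(0−144) = 144 − 11.52 = 132.48 → 132
  B: 162 + 0.08×(0−162) = 162 − 12.96 = 149.04 → 149
  → #388495
35% shade:
  R: 61 − 21.35 = 39.65 → 40
  G: 144 + 0.35×(0−144) = 144 − 50.4 = 93.6 → 94
  B: 162 + 0.35×(0−162) = 162 − 56.7 = 105.3 → 105
  → #285E69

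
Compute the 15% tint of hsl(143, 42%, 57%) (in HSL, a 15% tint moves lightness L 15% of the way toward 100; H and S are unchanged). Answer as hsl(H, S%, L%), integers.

L moves 15% from 57 toward 100: 57 + 6.45 = 63.45 → 63.
H and S are unchanged.

hsl(143, 42%, 63%)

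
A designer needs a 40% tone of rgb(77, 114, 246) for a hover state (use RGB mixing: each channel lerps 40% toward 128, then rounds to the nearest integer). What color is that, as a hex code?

#6178c7

A 40% tone moves each channel 40% toward 128:
  R: 77 + 0.4×(128−77) = 77 + 20.4 = 97.4 → 97
  G: 114 + 0.4×(128−114) = 114 + 5.6 = 119.6 → 120
  B: 246 + 0.4×(128−246) = 246 − 47.2 = 198.8 → 199
rgb(97, 120, 199) = #6178c7.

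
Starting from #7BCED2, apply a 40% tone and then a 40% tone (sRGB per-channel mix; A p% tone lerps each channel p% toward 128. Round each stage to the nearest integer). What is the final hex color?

#7E9C9D

#7BCED2 is rgb(123, 206, 210).
Per channel, c → c + 0.4(128 − c):
  R: 123 + 2 = 125 → 125
  G: 206 + 0.4×(128−206) = 206 − 31.2 = 174.8 → 175
  B: 210 + 0.4×(128−210) = 210 − 32.8 = 177.2 → 177
After the tone: rgb(125, 175, 177) = #7DAFB1.
Per channel, c → c + 0.4(128 − c):
  R: 125 + 0.4×(128−125) = 125 + 1.2 = 126.2 → 126
  G: 175 − 18.8 = 156.2 → 156
  B: 177 + 0.4×(128−177) = 177 − 19.6 = 157.4 → 157
rgb(126, 156, 157) = #7E9C9D.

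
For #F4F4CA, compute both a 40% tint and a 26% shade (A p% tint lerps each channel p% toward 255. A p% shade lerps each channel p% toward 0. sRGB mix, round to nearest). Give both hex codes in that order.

#F8F8DF, #B5B595

#F4F4CA is rgb(244, 244, 202).
40% tint:
  R: 244 + 4.4 = 248.4 → 248
  G: 244 + 0.4×(255−244) = 244 + 4.4 = 248.4 → 248
  B: 202 + 0.4×(255−202) = 202 + 21.2 = 223.2 → 223
  → #F8F8DF
26% shade:
  R: 244 + 0.26×(0−244) = 244 − 63.44 = 180.56 → 181
  G: 244 − 63.44 = 180.56 → 181
  B: 202 + 0.26×(0−202) = 202 − 52.52 = 149.48 → 149
  → #B5B595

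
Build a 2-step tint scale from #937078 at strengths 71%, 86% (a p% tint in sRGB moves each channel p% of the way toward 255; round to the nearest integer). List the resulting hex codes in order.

#937078 is rgb(147, 112, 120).
71%: (147 + 76.68 = 223.68→224, 112 + 101.53 = 213.53→214, 120 + 95.85 = 215.85→216) → #e0d6d8
86%: (147 + 92.88 = 239.88→240, 112 + 122.98 = 234.98→235, 120 + 116.1 = 236.1→236) → #f0ebec

#e0d6d8, #f0ebec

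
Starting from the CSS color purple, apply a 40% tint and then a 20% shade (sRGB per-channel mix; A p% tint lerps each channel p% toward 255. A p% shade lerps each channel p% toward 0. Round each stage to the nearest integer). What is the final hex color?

#8F528F

CSS purple is rgb(128, 0, 128).
A 40% tint moves each channel 40% toward 255:
  R: 128 + 50.8 = 178.8 → 179
  G: 0 + 0.4×(255−0) = 0 + 102 = 102 → 102
  B: 128 + 0.4×(255−128) = 128 + 50.8 = 178.8 → 179
After the tint: rgb(179, 102, 179) = #B366B3.
Per channel, c → c + 0.2(0 − c):
  R: 179 + 0.2×(0−179) = 179 − 35.8 = 143.2 → 143
  G: 102 − 20.4 = 81.6 → 82
  B: 179 − 35.8 = 143.2 → 143
rgb(143, 82, 143) = #8F528F.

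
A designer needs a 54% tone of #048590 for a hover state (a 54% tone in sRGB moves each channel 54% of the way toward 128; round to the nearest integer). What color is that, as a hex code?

#478287

#048590 is rgb(4, 133, 144).
Lerp each channel 54% toward 128:
  R: 4 + 0.54×(128−4) = 4 + 66.96 = 70.96 → 71
  G: 133 + 0.54×(128−133) = 133 − 2.7 = 130.3 → 130
  B: 144 + 0.54×(128−144) = 144 − 8.64 = 135.36 → 135
rgb(71, 130, 135) = #478287.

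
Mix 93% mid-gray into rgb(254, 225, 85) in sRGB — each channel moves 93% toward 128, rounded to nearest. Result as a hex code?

#89877D

Per channel, c → c + 0.93(128 − c):
  R: 254 + 0.93×(128−254) = 254 − 117.18 = 136.82 → 137
  G: 225 + 0.93×(128−225) = 225 − 90.21 = 134.79 → 135
  B: 85 + 0.93×(128−85) = 85 + 39.99 = 124.99 → 125
rgb(137, 135, 125) = #89877D.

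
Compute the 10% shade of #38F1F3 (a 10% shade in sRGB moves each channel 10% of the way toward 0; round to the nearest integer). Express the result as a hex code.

#38F1F3 is rgb(56, 241, 243).
Per channel, c → c + 0.1(0 − c):
  R: 56 + 0.1×(0−56) = 56 − 5.6 = 50.4 → 50
  G: 241 + 0.1×(0−241) = 241 − 24.1 = 216.9 → 217
  B: 243 + 0.1×(0−243) = 243 − 24.3 = 218.7 → 219
rgb(50, 217, 219) = #32D9DB.

#32D9DB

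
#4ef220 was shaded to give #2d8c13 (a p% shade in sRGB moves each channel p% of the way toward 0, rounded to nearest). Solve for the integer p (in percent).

42%

#4ef220 is rgb(78, 242, 32); #2d8c13 is rgb(45, 140, 19).
On the G channel (widest range): 140 ≈ 242 + (p/100)(0 − 242), so p ≈ 100×(140 − 242)/(0 − 242) = -10200/-242 = 42.15.
p = 42 reproduces all three channels after rounding.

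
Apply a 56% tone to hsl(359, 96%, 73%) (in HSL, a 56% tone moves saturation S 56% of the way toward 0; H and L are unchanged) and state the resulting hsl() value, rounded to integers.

hsl(359, 42%, 73%)

S moves 56% from 96 toward 0: 96 − 53.76 = 42.24 → 42.
H and L are unchanged.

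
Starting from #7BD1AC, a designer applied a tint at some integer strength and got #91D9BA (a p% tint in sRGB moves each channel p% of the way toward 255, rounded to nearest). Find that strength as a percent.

17%

#7BD1AC is rgb(123, 209, 172); #91D9BA is rgb(145, 217, 186).
On the R channel (widest range): 145 ≈ 123 + (p/100)(255 − 123), so p ≈ 100×(145 − 123)/(255 − 123) = 2200/132 = 16.67.
p = 17 reproduces all three channels after rounding.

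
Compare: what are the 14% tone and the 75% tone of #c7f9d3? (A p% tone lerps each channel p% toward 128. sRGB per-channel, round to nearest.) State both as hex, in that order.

#bde8c7, #929e95

#c7f9d3 is rgb(199, 249, 211).
14% tone:
  R: 199 − 9.94 = 189.06 → 189
  G: 249 − 16.94 = 232.06 → 232
  B: 211 − 11.62 = 199.38 → 199
  → #bde8c7
75% tone:
  R: 199 + 0.75×(128−199) = 199 − 53.25 = 145.75 → 146
  G: 249 − 90.75 = 158.25 → 158
  B: 211 + 0.75×(128−211) = 211 − 62.25 = 148.75 → 149
  → #929e95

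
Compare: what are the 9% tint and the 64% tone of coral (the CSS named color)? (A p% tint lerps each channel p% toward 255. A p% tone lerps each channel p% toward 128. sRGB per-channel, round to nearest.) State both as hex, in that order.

#ff8b60, #ae806f

CSS coral is rgb(255, 127, 80).
9% tint:
  R: 255 + 0.09×(255−255) = 255 + 0 = 255 → 255
  G: 127 + 11.52 = 138.52 → 139
  B: 80 + 0.09×(255−80) = 80 + 15.75 = 95.75 → 96
  → #ff8b60
64% tone:
  R: 255 + 0.64×(128−255) = 255 − 81.28 = 173.72 → 174
  G: 127 + 0.64×(128−127) = 127 + 0.64 = 127.64 → 128
  B: 80 + 0.64×(128−80) = 80 + 30.72 = 110.72 → 111
  → #ae806f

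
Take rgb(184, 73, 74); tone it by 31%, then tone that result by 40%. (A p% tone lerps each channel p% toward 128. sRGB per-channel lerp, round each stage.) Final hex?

#97696A

Lerp each channel 31% toward 128:
  R: 184 + 0.31×(128−184) = 184 − 17.36 = 166.64 → 167
  G: 73 + 0.31×(128−73) = 73 + 17.05 = 90.05 → 90
  B: 74 + 16.74 = 90.74 → 91
After the tone: rgb(167, 90, 91) = #A75A5B.
Per channel, c → c + 0.4(128 − c):
  R: 167 + 0.4×(128−167) = 167 − 15.6 = 151.4 → 151
  G: 90 + 15.2 = 105.2 → 105
  B: 91 + 0.4×(128−91) = 91 + 14.8 = 105.8 → 106
rgb(151, 105, 106) = #97696A.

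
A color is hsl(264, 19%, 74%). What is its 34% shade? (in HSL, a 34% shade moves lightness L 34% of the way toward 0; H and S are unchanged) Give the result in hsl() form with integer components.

hsl(264, 19%, 49%)

L moves 34% from 74 toward 0: 74 − 25.16 = 48.84 → 49.
H and S are unchanged.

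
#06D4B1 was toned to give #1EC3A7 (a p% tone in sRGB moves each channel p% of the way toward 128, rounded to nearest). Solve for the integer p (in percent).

#06D4B1 is rgb(6, 212, 177); #1EC3A7 is rgb(30, 195, 167).
On the R channel (widest range): 30 ≈ 6 + (p/100)(128 − 6), so p ≈ 100×(30 − 6)/(128 − 6) = 2400/122 = 19.67.
p = 20 reproduces all three channels after rounding.

20%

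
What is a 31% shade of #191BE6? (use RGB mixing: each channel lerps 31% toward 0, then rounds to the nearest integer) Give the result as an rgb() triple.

rgb(17, 19, 159)

#191BE6 is rgb(25, 27, 230).
Lerp each channel 31% toward 0:
  R: 25 − 7.75 = 17.25 → 17
  G: 27 + 0.31×(0−27) = 27 − 8.37 = 18.63 → 19
  B: 230 − 71.3 = 158.7 → 159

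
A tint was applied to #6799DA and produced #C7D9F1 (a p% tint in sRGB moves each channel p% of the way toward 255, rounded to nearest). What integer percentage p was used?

#6799DA is rgb(103, 153, 218); #C7D9F1 is rgb(199, 217, 241).
On the R channel (widest range): 199 ≈ 103 + (p/100)(255 − 103), so p ≈ 100×(199 − 103)/(255 − 103) = 9600/152 = 63.16.
p = 63 reproduces all three channels after rounding.

63%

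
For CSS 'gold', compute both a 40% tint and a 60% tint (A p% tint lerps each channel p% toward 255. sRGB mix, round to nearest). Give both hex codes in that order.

#ffe766, #ffef99

CSS gold is rgb(255, 215, 0).
40% tint:
  R: 255 + 0 = 255 → 255
  G: 215 + 16 = 231 → 231
  B: 0 + 0.4×(255−0) = 0 + 102 = 102 → 102
  → #ffe766
60% tint:
  R: 255 + 0.6×(255−255) = 255 + 0 = 255 → 255
  G: 215 + 0.6×(255−215) = 215 + 24 = 239 → 239
  B: 0 + 153 = 153 → 153
  → #ffef99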